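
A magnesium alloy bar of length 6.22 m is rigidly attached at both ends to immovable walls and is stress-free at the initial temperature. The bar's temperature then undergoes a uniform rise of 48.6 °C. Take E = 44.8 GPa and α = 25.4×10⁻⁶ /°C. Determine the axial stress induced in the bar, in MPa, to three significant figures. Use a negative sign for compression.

-55.3 MPa

Free thermal expansion αLΔT = 25.4e-6 · 6220 · 48.6 = 7.678 mm.
The walls impose strain ε = −(7.678)/6220 = -1.2344e-03; σ = Eε = 44800 · -1.2344e-03 = -55.3 MPa.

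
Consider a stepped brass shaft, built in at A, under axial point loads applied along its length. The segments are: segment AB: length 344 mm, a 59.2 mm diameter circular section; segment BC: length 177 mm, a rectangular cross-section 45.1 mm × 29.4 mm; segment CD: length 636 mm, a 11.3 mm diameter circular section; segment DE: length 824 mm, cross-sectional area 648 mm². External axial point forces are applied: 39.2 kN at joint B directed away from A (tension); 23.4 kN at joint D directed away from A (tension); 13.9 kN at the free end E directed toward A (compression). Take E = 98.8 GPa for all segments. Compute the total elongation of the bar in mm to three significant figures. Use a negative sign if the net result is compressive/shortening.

Internal axial forces (sectioning from the free end, tension +): N_DE = -13.9 kN, N_CD = 9.5 kN, N_BC = 9.5 kN, N_AB = 48.7 kN.
A_AB = 2753 mm².
A_BC = 1326 mm².
A_CD = 100.3 mm².
δ_AB = 48700·344/(2753·98800) = 0.0616 mm
δ_BC = 9500·177/(1326·98800) = 0.01284 mm
δ_CD = 9500·636/(100.3·98800) = 0.6098 mm
δ_DE = -13900·824/(648·98800) = -0.1789 mm
δ = Σδ_i = 0.5053 mm.

0.505 mm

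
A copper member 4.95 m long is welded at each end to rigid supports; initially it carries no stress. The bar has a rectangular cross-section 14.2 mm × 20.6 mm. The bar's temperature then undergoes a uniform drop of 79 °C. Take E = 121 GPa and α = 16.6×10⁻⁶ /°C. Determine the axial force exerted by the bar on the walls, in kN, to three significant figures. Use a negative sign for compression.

Free thermal expansion αLΔT = 16.6e-6 · 4950 · -79 = -6.491 mm.
The walls impose strain ε = −(-6.491)/4950 = 1.3114e-03; σ = Eε = 121000 · 1.3114e-03 = 158.7 MPa.
Wall reaction R = σ·A = 158.7·292.5 = 46420 N = 46.42 kN.

46.4 kN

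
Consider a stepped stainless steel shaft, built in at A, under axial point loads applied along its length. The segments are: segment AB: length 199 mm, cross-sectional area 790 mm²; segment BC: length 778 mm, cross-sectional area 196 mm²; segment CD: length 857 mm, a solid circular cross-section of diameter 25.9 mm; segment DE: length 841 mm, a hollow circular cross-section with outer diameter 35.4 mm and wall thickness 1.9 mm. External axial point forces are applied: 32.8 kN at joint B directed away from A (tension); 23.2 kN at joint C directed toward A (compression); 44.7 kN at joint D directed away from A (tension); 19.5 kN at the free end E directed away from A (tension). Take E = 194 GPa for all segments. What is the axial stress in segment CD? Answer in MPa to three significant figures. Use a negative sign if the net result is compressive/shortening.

122 MPa

Internal axial forces (sectioning from the free end, tension +): N_DE = 19.5 kN, N_CD = 64.2 kN, N_BC = 41 kN, N_AB = 73.8 kN.
A_CD = 526.9 mm².
σ_CD = N_CD/A_CD = 64200/526.9 = 121.9 MPa.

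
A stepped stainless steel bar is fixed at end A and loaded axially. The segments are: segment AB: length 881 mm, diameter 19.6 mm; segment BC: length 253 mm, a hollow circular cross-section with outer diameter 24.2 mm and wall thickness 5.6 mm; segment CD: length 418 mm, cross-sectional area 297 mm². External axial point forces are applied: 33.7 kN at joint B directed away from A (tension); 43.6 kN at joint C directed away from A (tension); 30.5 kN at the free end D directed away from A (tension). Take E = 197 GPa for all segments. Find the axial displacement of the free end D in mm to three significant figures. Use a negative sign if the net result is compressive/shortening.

2.11 mm

Internal axial forces (sectioning from the free end, tension +): N_CD = 30.5 kN, N_BC = 74.1 kN, N_AB = 107.8 kN.
A_AB = 301.7 mm².
A_BC = 327.2 mm².
δ_AB = 107800·881/(301.7·197000) = 1.598 mm
δ_BC = 74100·253/(327.2·197000) = 0.2908 mm
δ_CD = 30500·418/(297·197000) = 0.2179 mm
δ = Σδ_i = 2.107 mm.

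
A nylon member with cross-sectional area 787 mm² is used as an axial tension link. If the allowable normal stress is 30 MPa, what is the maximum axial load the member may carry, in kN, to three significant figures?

P_max = σ_allow · A = 30 · 787 = 23610 N = 23.61 kN.

23.6 kN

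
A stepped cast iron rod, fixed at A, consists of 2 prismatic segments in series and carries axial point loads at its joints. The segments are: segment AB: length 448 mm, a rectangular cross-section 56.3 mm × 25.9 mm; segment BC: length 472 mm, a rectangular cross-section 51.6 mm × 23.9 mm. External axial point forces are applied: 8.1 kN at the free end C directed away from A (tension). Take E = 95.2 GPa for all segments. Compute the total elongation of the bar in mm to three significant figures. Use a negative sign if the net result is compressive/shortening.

0.0587 mm

Internal axial forces (sectioning from the free end, tension +): N_BC = 8.1 kN, N_AB = 8.1 kN.
A_AB = 1458 mm².
A_BC = 1233 mm².
δ_AB = 8100·448/(1458·95200) = 0.02614 mm
δ_BC = 8100·472/(1233·95200) = 0.03256 mm
δ = Σδ_i = 0.05871 mm.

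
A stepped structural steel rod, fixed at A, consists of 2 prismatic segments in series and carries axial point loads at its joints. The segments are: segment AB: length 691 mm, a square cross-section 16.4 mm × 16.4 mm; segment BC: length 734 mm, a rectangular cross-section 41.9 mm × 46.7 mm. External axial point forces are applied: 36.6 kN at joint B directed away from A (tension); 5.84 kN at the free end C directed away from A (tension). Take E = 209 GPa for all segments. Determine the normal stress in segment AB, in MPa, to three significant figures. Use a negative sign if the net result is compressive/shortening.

Internal axial forces (sectioning from the free end, tension +): N_BC = 5.84 kN, N_AB = 42.44 kN.
A_AB = 269 mm².
σ_AB = N_AB/A_AB = 42440/269 = 157.8 MPa.

158 MPa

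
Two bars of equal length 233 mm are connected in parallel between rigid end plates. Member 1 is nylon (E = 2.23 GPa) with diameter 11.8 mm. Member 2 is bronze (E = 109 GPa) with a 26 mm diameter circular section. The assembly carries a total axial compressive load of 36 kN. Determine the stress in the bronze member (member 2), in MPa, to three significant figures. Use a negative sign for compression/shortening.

-67.5 MPa

A_1 = 109.4 mm².
A_2 = 530.9 mm².
Equal strain + equilibrium ⇒ each member carries load in proportion to AE: A₁E₁ = 243900 N, A₂E₂ = 57870000 N, ΣAE = 58120000 N.
σ₂ = P·E₂/ΣAE = -36000·109000/58120000 = -67.52 MPa.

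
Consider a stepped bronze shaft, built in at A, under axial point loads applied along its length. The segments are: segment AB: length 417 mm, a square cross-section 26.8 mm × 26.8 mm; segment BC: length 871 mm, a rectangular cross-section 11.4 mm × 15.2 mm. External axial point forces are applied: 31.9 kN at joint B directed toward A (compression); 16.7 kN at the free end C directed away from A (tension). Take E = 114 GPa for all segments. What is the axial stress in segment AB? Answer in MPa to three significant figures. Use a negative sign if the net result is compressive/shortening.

Internal axial forces (sectioning from the free end, tension +): N_BC = 16.7 kN, N_AB = -15.2 kN.
A_AB = 718.2 mm².
σ_AB = N_AB/A_AB = -15200/718.2 = -21.16 MPa.

-21.2 MPa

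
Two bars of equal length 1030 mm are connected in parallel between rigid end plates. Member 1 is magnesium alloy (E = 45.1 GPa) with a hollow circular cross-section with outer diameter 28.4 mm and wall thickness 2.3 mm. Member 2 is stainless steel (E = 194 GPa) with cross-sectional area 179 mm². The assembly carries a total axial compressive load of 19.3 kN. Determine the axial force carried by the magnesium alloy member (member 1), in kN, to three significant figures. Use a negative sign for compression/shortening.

A_1 = 188.6 mm².
Equal strain + equilibrium ⇒ each member carries load in proportion to AE: A₁E₁ = 8505000 N, A₂E₂ = 34730000 N, ΣAE = 43230000 N.
F₁ = P·A₁E₁/ΣAE = -19300·8505000/43230000 = -3797 N.

-3.80 kN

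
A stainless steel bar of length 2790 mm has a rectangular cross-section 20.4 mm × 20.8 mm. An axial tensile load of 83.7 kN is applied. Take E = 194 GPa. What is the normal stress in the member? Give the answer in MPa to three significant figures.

A = 424.3 mm².
σ = N/A = 83700/424.3 = 197.3 MPa.

197 MPa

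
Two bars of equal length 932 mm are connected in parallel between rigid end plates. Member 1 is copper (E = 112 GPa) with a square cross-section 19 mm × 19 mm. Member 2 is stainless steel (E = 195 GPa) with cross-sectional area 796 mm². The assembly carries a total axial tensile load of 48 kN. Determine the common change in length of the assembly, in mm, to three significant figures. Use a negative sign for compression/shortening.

0.229 mm

A_1 = 361 mm².
Equal strain + equilibrium ⇒ each member carries load in proportion to AE: A₁E₁ = 40430000 N, A₂E₂ = 155200000 N, ΣAE = 195700000 N.
δ = PL/ΣAE = 48000·932/195700000 = 0.2287 mm.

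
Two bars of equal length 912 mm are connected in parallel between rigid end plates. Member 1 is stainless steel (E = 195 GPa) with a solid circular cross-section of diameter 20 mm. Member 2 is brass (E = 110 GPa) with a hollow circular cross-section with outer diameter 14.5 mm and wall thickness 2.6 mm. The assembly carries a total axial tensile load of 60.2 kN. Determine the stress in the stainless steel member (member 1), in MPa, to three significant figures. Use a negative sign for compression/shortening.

A_1 = 314.2 mm².
A_2 = 97.2 mm².
Equal strain + equilibrium ⇒ each member carries load in proportion to AE: A₁E₁ = 61260000 N, A₂E₂ = 10690000 N, ΣAE = 71950000 N.
σ₁ = P·E₁/ΣAE = 60200·195000/71950000 = 163.1 MPa.

163 MPa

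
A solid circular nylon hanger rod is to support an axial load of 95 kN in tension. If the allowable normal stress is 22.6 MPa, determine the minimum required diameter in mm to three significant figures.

73.2 mm

Required area A ≥ P/σ_allow = 95000/22.6 = 4204 mm².
For a solid circular section, d ≥ √(4A/π) = 73.16 mm.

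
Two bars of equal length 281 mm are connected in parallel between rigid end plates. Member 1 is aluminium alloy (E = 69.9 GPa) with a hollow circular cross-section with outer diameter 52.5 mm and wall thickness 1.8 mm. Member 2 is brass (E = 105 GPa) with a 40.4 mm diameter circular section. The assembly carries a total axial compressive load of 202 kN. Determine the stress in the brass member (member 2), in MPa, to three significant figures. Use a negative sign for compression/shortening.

-137 MPa

A_1 = 286.7 mm².
A_2 = 1282 mm².
Equal strain + equilibrium ⇒ each member carries load in proportion to AE: A₁E₁ = 20040000 N, A₂E₂ = 134600000 N, ΣAE = 154600000 N.
σ₂ = P·E₂/ΣAE = -202000·105000/154600000 = -137.2 MPa.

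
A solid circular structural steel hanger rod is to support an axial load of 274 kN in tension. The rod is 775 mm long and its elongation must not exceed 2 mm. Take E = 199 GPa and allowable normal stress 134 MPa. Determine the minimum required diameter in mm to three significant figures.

51.0 mm

Required area A ≥ P/σ_allow = 274000/134 = 2045 mm².
For a solid circular section, d ≥ √(4A/π) = 51.02 mm.
Elongation limit: A ≥ PL/(Eδ_allow) = 274000·775/(199000·2) = 533.5 mm² ⇒ d ≥ 26.06 mm.
The stress limit governs.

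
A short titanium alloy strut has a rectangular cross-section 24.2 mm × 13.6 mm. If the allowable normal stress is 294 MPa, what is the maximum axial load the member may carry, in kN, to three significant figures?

A = 329.1 mm².
P_max = σ_allow · A = 294 · 329.1 = 96760 N = 96.76 kN.

96.8 kN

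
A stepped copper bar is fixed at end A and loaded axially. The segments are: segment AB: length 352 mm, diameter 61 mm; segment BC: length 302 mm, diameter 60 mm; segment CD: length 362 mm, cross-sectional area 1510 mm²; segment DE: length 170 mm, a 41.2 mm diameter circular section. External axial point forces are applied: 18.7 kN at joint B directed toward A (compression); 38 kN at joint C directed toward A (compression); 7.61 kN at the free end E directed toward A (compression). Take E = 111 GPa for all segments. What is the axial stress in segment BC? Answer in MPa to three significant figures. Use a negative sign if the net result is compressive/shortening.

-16.1 MPa

Internal axial forces (sectioning from the free end, tension +): N_DE = -7.61 kN, N_CD = -7.61 kN, N_BC = -45.61 kN, N_AB = -64.31 kN.
A_BC = 2827 mm².
σ_BC = N_BC/A_BC = -45610/2827 = -16.13 MPa.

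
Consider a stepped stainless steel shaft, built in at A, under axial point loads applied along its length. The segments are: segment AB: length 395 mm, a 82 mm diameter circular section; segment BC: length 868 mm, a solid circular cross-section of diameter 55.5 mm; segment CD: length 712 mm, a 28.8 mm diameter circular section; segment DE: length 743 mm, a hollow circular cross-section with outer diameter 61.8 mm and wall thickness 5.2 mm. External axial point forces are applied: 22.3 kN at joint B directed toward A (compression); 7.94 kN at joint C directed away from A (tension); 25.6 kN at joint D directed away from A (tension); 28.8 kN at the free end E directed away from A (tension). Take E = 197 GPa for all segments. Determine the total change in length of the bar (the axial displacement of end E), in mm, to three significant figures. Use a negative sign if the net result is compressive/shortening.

0.548 mm

Internal axial forces (sectioning from the free end, tension +): N_DE = 28.8 kN, N_CD = 54.4 kN, N_BC = 62.34 kN, N_AB = 40.04 kN.
A_AB = 5281 mm².
A_BC = 2419 mm².
A_CD = 651.4 mm².
A_DE = 924.6 mm².
δ_AB = 40040·395/(5281·197000) = 0.0152 mm
δ_BC = 62340·868/(2419·197000) = 0.1135 mm
δ_CD = 54400·712/(651.4·197000) = 0.3018 mm
δ_DE = 28800·743/(924.6·197000) = 0.1175 mm
δ = Σδ_i = 0.548 mm.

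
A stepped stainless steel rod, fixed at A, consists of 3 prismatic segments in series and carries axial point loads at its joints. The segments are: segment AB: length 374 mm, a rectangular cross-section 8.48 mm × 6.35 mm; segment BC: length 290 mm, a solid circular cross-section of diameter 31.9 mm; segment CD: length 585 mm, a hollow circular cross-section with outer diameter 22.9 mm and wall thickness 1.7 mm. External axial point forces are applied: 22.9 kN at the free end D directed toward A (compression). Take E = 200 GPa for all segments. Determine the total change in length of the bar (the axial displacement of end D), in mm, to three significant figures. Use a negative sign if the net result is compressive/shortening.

-1.43 mm

Internal axial forces (sectioning from the free end, tension +): N_CD = -22.9 kN, N_BC = -22.9 kN, N_AB = -22.9 kN.
A_AB = 53.85 mm².
A_BC = 799.2 mm².
A_CD = 113.2 mm².
δ_AB = -22900·374/(53.85·200000) = -0.7953 mm
δ_BC = -22900·290/(799.2·200000) = -0.04155 mm
δ_CD = -22900·585/(113.2·200000) = -0.5916 mm
δ = Σδ_i = -1.428 mm.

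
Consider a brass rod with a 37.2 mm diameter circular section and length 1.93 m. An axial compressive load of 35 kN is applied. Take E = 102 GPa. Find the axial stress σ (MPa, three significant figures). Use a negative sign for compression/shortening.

A = 1087 mm².
σ = N/A = -35000/1087 = -32.2 MPa.

-32.2 MPa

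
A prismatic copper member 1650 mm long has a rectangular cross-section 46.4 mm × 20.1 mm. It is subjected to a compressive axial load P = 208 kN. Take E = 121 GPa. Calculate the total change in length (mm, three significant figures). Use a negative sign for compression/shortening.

-3.04 mm

A = 932.6 mm².
δ_mech = NL/(AE) = -208000·1650/(932.6·121000) = -3.041 mm.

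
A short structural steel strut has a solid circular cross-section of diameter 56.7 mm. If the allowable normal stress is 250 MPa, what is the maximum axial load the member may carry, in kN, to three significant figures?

631 kN

A = 2525 mm².
P_max = σ_allow · A = 250 · 2525 = 631200 N = 631.2 kN.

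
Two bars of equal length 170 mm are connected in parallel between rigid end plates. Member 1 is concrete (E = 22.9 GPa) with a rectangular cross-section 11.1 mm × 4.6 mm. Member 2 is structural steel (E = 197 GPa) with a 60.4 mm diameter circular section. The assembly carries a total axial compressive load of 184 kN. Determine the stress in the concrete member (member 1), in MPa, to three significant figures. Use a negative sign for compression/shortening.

A_1 = 51.06 mm².
A_2 = 2865 mm².
Equal strain + equilibrium ⇒ each member carries load in proportion to AE: A₁E₁ = 1169000 N, A₂E₂ = 564500000 N, ΣAE = 565600000 N.
σ₁ = P·E₁/ΣAE = -184000·22900/565600000 = -7.449 MPa.

-7.45 MPa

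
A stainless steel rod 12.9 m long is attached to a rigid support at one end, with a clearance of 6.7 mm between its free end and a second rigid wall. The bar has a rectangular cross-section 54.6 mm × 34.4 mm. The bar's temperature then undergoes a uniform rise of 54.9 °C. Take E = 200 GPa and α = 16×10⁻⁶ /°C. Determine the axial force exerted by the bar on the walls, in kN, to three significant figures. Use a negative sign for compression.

-135 kN

Free thermal expansion αLΔT = 16e-6 · 12900 · 54.9 = 11.33 mm.
The walls engage after the gap closes; constrained expansion = 11.33 − 6.7 = 4.631 mm.
The walls impose strain ε = −(4.631)/12900 = -3.5902e-04; σ = Eε = 200000 · -3.5902e-04 = -71.8 MPa.
Wall reaction R = σ·A = -71.8·1878 = -134900 N = -134.9 kN.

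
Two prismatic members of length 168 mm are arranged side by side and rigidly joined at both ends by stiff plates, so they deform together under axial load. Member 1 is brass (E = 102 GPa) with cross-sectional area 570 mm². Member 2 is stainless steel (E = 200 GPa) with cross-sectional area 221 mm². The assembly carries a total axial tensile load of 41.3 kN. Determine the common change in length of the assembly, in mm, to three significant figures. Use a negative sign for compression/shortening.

0.0678 mm

Equal strain + equilibrium ⇒ each member carries load in proportion to AE: A₁E₁ = 58140000 N, A₂E₂ = 44200000 N, ΣAE = 102300000 N.
δ = PL/ΣAE = 41300·168/102300000 = 0.0678 mm.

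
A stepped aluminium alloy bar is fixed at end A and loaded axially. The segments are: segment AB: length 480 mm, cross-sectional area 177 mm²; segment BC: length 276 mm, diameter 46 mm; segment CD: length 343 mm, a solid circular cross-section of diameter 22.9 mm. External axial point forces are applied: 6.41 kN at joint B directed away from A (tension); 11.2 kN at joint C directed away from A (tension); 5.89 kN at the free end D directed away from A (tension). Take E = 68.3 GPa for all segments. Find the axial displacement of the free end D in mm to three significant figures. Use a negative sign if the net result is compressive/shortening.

1.05 mm

Internal axial forces (sectioning from the free end, tension +): N_CD = 5.89 kN, N_BC = 17.09 kN, N_AB = 23.5 kN.
A_BC = 1662 mm².
A_CD = 411.9 mm².
δ_AB = 23500·480/(177·68300) = 0.9331 mm
δ_BC = 17090·276/(1662·68300) = 0.04156 mm
δ_CD = 5890·343/(411.9·68300) = 0.07182 mm
δ = Σδ_i = 1.046 mm.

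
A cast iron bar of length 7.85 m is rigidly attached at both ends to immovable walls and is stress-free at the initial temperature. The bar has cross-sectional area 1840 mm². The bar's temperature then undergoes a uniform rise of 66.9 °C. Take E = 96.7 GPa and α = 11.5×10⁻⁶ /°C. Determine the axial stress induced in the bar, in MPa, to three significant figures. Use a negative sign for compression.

-74.4 MPa

Free thermal expansion αLΔT = 11.5e-6 · 7850 · 66.9 = 6.039 mm.
The walls impose strain ε = −(6.039)/7850 = -7.6935e-04; σ = Eε = 96700 · -7.6935e-04 = -74.4 MPa.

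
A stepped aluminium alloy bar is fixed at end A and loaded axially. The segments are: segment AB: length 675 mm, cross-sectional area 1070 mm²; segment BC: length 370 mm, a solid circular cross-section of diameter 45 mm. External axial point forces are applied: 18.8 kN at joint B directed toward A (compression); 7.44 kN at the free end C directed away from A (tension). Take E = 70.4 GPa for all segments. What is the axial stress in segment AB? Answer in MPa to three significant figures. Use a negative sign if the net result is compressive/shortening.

-10.6 MPa

Internal axial forces (sectioning from the free end, tension +): N_BC = 7.44 kN, N_AB = -11.36 kN.
σ_AB = N_AB/A_AB = -11360/1070 = -10.62 MPa.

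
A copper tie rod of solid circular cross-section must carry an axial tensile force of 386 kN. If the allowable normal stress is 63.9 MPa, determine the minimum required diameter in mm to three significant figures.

87.7 mm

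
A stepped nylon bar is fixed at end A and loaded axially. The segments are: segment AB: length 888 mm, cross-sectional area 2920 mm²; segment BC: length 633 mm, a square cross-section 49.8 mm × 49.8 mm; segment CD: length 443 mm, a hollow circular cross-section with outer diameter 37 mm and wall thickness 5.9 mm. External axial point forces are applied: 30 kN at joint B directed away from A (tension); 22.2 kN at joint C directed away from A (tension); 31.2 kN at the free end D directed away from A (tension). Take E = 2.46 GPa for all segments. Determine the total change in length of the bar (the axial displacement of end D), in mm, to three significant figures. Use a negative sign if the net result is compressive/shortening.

25.6 mm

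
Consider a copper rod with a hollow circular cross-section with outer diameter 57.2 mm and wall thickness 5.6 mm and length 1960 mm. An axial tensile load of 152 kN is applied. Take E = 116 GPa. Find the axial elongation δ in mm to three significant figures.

2.83 mm

A = 907.8 mm².
δ_mech = NL/(AE) = 152000·1960/(907.8·116000) = 2.829 mm.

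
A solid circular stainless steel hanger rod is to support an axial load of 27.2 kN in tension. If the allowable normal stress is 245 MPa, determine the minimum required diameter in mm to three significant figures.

11.9 mm

Required area A ≥ P/σ_allow = 27200/245 = 111 mm².
For a solid circular section, d ≥ √(4A/π) = 11.89 mm.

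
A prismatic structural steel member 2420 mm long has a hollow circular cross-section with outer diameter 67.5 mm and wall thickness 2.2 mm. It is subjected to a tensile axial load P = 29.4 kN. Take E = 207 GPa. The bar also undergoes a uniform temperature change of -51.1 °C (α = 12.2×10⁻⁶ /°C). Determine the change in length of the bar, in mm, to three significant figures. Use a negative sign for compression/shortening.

A = 451.3 mm².
δ_mech = NL/(AE) = 29400·2420/(451.3·207000) = 0.7616 mm.
δ_thermal = αLΔT = 12.2e-6·2420·-51.1 = -1.509 mm.
δ = δ_mech + δ_thermal = -0.7471 mm.

-0.747 mm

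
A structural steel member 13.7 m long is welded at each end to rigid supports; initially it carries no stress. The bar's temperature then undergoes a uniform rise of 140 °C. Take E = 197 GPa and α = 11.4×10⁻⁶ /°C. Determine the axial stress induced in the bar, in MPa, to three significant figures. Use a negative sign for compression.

-314 MPa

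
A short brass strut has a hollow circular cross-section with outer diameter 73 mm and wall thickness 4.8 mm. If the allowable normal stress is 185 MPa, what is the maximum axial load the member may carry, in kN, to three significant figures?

190 kN

A = 1028 mm².
P_max = σ_allow · A = 185 · 1028 = 190300 N = 190.3 kN.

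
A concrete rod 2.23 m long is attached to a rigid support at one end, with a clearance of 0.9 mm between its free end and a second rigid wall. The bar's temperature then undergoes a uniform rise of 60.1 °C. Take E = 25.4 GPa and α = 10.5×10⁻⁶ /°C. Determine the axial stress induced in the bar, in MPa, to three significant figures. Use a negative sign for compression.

-5.78 MPa

Free thermal expansion αLΔT = 10.5e-6 · 2230 · 60.1 = 1.407 mm.
The walls engage after the gap closes; constrained expansion = 1.407 − 0.9 = 0.5072 mm.
The walls impose strain ε = −(0.5072)/2230 = -2.2746e-04; σ = Eε = 25400 · -2.2746e-04 = -5.778 MPa.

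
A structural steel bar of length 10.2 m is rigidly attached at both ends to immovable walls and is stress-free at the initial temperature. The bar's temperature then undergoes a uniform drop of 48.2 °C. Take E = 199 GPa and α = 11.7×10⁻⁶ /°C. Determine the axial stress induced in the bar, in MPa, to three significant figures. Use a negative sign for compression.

112 MPa

Free thermal expansion αLΔT = 11.7e-6 · 10200 · -48.2 = -5.752 mm.
The walls impose strain ε = −(-5.752)/10200 = 5.6394e-04; σ = Eε = 199000 · 5.6394e-04 = 112.2 MPa.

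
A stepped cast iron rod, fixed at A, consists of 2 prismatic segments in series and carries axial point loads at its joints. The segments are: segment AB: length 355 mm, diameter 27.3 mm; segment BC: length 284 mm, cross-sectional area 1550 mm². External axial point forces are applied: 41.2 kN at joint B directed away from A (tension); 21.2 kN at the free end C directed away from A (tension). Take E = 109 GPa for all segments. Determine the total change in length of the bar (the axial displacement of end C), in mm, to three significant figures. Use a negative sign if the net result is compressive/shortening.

0.383 mm

Internal axial forces (sectioning from the free end, tension +): N_BC = 21.2 kN, N_AB = 62.4 kN.
A_AB = 585.3 mm².
δ_AB = 62400·355/(585.3·109000) = 0.3472 mm
δ_BC = 21200·284/(1550·109000) = 0.03564 mm
δ = Σδ_i = 0.3828 mm.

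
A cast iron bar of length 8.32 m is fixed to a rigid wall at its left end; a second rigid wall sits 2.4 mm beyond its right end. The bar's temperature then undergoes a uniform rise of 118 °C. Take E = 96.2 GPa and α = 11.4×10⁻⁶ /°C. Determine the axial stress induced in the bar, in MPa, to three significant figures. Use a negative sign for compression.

-102 MPa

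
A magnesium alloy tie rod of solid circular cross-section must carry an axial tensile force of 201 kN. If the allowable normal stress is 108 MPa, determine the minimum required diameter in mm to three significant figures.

48.7 mm

Required area A ≥ P/σ_allow = 201000/108 = 1861 mm².
For a solid circular section, d ≥ √(4A/π) = 48.68 mm.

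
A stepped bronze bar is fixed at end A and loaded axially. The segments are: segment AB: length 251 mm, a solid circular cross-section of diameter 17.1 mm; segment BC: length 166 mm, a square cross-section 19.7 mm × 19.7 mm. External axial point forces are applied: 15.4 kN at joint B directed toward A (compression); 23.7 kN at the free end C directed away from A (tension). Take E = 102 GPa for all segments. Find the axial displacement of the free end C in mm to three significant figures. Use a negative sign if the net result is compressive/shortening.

Internal axial forces (sectioning from the free end, tension +): N_BC = 23.7 kN, N_AB = 8.3 kN.
A_AB = 229.7 mm².
A_BC = 388.1 mm².
δ_AB = 8300·251/(229.7·102000) = 0.08893 mm
δ_BC = 23700·166/(388.1·102000) = 0.09939 mm
δ = Σδ_i = 0.1883 mm.

0.188 mm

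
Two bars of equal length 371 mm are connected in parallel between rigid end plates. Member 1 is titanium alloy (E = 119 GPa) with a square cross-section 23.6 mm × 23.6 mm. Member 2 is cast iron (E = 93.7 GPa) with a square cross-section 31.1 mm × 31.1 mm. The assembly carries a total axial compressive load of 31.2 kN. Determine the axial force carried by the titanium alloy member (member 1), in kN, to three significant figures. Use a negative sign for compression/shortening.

-13.2 kN

A_1 = 557 mm².
A_2 = 967.2 mm².
Equal strain + equilibrium ⇒ each member carries load in proportion to AE: A₁E₁ = 66280000 N, A₂E₂ = 90630000 N, ΣAE = 156900000 N.
F₁ = P·A₁E₁/ΣAE = -31200·66280000/156900000 = -13180 N.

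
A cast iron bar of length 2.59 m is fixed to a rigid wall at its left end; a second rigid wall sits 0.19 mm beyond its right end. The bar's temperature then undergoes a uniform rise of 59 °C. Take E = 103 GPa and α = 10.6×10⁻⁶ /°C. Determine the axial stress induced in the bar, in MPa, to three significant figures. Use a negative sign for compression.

Free thermal expansion αLΔT = 10.6e-6 · 2590 · 59 = 1.62 mm.
The walls engage after the gap closes; constrained expansion = 1.62 − 0.19 = 1.43 mm.
The walls impose strain ε = −(1.43)/2590 = -5.5204e-04; σ = Eε = 103000 · -5.5204e-04 = -56.86 MPa.

-56.9 MPa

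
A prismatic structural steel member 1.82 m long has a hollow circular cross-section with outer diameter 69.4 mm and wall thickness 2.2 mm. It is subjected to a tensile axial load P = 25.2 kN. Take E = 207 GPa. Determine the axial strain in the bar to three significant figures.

2.62e-04

A = 464.5 mm².
σ = N/A = 54.26 MPa; ε = σ/E = 54.26/207000 = 2.621e-04.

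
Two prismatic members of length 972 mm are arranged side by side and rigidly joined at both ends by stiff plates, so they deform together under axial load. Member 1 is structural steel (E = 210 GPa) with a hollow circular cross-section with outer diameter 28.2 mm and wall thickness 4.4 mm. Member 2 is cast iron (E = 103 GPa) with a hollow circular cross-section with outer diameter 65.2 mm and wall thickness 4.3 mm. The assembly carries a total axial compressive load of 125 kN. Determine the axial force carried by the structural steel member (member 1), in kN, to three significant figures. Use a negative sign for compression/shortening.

-56.1 kN

A_1 = 329 mm².
A_2 = 822.7 mm².
Equal strain + equilibrium ⇒ each member carries load in proportion to AE: A₁E₁ = 69090000 N, A₂E₂ = 84740000 N, ΣAE = 153800000 N.
F₁ = P·A₁E₁/ΣAE = -125000·69090000/153800000 = -56140 N.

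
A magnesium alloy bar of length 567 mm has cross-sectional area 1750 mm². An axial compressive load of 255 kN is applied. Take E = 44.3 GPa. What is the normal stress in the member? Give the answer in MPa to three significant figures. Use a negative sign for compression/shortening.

-146 MPa

σ = N/A = -255000/1750 = -145.7 MPa.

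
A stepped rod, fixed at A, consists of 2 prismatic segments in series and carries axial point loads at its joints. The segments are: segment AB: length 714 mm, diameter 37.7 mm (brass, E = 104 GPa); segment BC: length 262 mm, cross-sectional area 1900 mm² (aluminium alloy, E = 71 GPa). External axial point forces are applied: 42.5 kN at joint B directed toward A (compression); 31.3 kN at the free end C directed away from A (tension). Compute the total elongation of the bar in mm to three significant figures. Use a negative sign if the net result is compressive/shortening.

Internal axial forces (sectioning from the free end, tension +): N_BC = 31.3 kN, N_AB = -11.2 kN.
A_AB = 1116 mm².
δ_AB = -11200·714/(1116·104000) = -0.06888 mm
δ_BC = 31300·262/(1900·71000) = 0.06079 mm
δ = Σδ_i = -0.008093 mm.

-0.00809 mm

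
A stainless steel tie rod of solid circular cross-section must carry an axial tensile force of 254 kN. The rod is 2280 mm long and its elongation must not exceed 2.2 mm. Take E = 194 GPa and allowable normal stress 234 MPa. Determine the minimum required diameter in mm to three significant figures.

41.6 mm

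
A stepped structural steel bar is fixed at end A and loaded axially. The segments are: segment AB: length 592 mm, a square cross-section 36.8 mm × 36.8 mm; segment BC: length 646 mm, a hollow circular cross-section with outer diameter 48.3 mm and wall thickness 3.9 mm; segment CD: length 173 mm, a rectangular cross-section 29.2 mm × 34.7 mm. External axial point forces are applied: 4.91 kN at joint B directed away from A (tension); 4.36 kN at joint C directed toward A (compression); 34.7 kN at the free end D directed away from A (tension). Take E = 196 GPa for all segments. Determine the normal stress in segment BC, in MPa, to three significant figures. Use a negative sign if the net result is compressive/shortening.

55.8 MPa

Internal axial forces (sectioning from the free end, tension +): N_CD = 34.7 kN, N_BC = 30.34 kN, N_AB = 35.25 kN.
A_BC = 544 mm².
σ_BC = N_BC/A_BC = 30340/544 = 55.77 MPa.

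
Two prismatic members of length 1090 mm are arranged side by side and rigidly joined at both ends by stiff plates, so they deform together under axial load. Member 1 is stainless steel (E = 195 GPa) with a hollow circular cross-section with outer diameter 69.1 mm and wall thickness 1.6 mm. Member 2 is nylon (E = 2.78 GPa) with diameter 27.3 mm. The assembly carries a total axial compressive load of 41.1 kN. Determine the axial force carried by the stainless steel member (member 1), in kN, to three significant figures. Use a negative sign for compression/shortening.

-40.1 kN

A_1 = 339.3 mm².
A_2 = 585.3 mm².
Equal strain + equilibrium ⇒ each member carries load in proportion to AE: A₁E₁ = 66160000 N, A₂E₂ = 1627000 N, ΣAE = 67790000 N.
F₁ = P·A₁E₁/ΣAE = -41100·66160000/67790000 = -40110 N.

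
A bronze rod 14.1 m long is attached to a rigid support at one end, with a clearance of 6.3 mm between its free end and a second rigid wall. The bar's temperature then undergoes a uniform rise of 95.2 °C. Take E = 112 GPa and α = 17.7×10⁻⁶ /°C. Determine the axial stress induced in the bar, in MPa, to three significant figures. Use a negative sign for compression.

-139 MPa

Free thermal expansion αLΔT = 17.7e-6 · 14100 · 95.2 = 23.76 mm.
The walls engage after the gap closes; constrained expansion = 23.76 − 6.3 = 17.46 mm.
The walls impose strain ε = −(17.46)/14100 = -1.2382e-03; σ = Eε = 112000 · -1.2382e-03 = -138.7 MPa.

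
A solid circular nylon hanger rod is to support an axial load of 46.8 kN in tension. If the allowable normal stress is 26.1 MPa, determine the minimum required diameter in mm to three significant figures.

Required area A ≥ P/σ_allow = 46800/26.1 = 1793 mm².
For a solid circular section, d ≥ √(4A/π) = 47.78 mm.

47.8 mm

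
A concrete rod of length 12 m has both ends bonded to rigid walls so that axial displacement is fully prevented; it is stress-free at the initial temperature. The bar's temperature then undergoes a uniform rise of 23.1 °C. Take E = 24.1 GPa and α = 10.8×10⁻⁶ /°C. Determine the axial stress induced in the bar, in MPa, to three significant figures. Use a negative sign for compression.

-6.01 MPa

Free thermal expansion αLΔT = 10.8e-6 · 12000 · 23.1 = 2.994 mm.
The walls impose strain ε = −(2.994)/12000 = -2.4948e-04; σ = Eε = 24100 · -2.4948e-04 = -6.012 MPa.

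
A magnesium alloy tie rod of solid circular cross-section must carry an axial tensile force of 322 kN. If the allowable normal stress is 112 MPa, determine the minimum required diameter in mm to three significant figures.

Required area A ≥ P/σ_allow = 322000/112 = 2875 mm².
For a solid circular section, d ≥ √(4A/π) = 60.5 mm.

60.5 mm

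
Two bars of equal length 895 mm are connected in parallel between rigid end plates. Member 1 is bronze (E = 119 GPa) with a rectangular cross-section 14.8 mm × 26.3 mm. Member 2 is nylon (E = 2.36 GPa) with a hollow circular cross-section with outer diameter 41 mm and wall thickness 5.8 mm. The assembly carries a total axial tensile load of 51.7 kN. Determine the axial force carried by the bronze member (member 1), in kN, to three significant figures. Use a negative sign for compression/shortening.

50.1 kN

A_1 = 389.2 mm².
A_2 = 641.4 mm².
Equal strain + equilibrium ⇒ each member carries load in proportion to AE: A₁E₁ = 46320000 N, A₂E₂ = 1514000 N, ΣAE = 47830000 N.
F₁ = P·A₁E₁/ΣAE = 51700·46320000/47830000 = 50060 N.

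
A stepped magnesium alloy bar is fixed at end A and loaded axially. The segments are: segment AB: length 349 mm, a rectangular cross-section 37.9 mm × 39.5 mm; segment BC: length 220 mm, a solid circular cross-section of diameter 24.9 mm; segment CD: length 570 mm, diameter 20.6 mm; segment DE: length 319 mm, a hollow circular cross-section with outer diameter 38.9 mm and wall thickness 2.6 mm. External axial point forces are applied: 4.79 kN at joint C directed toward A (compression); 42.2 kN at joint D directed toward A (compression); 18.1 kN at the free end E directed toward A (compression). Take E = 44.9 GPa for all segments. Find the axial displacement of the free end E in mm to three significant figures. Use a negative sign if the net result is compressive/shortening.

-3.72 mm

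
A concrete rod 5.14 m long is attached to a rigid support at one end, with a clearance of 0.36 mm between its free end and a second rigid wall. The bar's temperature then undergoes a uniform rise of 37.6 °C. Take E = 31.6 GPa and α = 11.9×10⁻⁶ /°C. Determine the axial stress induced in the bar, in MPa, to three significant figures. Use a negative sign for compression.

Free thermal expansion αLΔT = 11.9e-6 · 5140 · 37.6 = 2.3 mm.
The walls engage after the gap closes; constrained expansion = 2.3 − 0.36 = 1.94 mm.
The walls impose strain ε = −(1.94)/5140 = -3.7740e-04; σ = Eε = 31600 · -3.7740e-04 = -11.93 MPa.

-11.9 MPa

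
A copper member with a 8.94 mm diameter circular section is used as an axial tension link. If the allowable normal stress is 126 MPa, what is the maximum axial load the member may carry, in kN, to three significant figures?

A = 62.77 mm².
P_max = σ_allow · A = 126 · 62.77 = 7909 N = 7.909 kN.

7.91 kN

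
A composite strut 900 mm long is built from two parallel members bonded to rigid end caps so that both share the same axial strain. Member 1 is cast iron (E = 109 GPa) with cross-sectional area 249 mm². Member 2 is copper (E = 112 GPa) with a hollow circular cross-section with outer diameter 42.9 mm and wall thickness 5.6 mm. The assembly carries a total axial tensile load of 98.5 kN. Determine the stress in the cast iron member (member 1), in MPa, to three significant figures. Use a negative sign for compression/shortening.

107 MPa

A_2 = 656.2 mm².
Equal strain + equilibrium ⇒ each member carries load in proportion to AE: A₁E₁ = 27140000 N, A₂E₂ = 73500000 N, ΣAE = 100600000 N.
σ₁ = P·E₁/ΣAE = 98500·109000/100600000 = 106.7 MPa.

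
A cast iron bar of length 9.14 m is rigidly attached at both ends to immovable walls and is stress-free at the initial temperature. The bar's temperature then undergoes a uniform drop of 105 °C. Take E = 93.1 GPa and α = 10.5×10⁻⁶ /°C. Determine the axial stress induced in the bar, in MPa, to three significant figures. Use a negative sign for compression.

103 MPa

Free thermal expansion αLΔT = 10.5e-6 · 9140 · -105 = -10.08 mm.
The walls impose strain ε = −(-10.08)/9140 = 1.1025e-03; σ = Eε = 93100 · 1.1025e-03 = 102.6 MPa.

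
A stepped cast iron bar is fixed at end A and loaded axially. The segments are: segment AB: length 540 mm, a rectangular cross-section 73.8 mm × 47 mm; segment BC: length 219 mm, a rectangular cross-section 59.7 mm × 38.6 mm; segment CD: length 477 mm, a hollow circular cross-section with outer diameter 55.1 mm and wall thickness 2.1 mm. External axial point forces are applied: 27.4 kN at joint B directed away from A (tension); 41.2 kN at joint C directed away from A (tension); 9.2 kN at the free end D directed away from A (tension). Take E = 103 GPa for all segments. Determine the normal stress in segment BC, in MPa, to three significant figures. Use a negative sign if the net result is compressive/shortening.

21.9 MPa

Internal axial forces (sectioning from the free end, tension +): N_CD = 9.2 kN, N_BC = 50.4 kN, N_AB = 77.8 kN.
A_BC = 2304 mm².
σ_BC = N_BC/A_BC = 50400/2304 = 21.87 MPa.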